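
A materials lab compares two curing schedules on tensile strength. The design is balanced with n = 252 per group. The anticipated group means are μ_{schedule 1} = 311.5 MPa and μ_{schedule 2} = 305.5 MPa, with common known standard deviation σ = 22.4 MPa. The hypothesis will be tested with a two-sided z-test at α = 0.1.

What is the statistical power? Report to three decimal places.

Standardized effect: d = |μ_{schedule 1} − μ_{schedule 2}| / σ = |311.5 − 305.5| / 22.4 = 0.2679
Noncentrality parameter: λ = d·√(n/2) = 0.2679 × √(252/2) = 3.0067
Critical value for a two-sided test at α = 0.1: z_{α/2} = 1.645.
Power = Φ(λ − 1.645) + Φ(−λ − 1.645) = Φ(1.362) + Φ(-4.652) = 0.9134 + 0.0000 = 0.9134.

Power ≈ 0.913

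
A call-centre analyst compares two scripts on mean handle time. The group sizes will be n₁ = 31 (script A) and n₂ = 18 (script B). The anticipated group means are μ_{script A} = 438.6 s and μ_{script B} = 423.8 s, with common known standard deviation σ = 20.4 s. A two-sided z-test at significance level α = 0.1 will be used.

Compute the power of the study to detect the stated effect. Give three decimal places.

Power ≈ 0.789

Standardized effect: d = |μ_{script A} − μ_{script B}| / σ = |438.6 − 423.8| / 20.4 = 0.7255
Noncentrality parameter: δ = d / √(1/n₁ + 1/n₂) = 0.7255 / √(1/31 + 1/18) = 2.4482
Critical value for a two-sided test at α = 0.1: z_{α/2} = 1.645.
Power = Φ(δ − 1.645) + Φ(−δ − 1.645) = Φ(0.803) + Φ(-4.093) = 0.7891 + 0.0000 = 0.7891.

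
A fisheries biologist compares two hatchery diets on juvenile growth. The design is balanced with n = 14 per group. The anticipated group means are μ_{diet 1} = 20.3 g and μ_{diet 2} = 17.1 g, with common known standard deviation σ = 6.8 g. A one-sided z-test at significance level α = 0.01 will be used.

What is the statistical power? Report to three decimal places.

Standardized effect: d = |μ_{diet 1} − μ_{diet 2}| / σ = |20.3 − 17.1| / 6.8 = 0.4706
Noncentrality parameter: δ = d·√(n/2) = 0.4706 × √(14/2) = 1.2451
One-sided α = 0.01 → critical value z_{0.01} = 2.326.
Power = P(Z > 2.326 − δ) = Φ(-1.081) = 0.1398.

Power ≈ 0.140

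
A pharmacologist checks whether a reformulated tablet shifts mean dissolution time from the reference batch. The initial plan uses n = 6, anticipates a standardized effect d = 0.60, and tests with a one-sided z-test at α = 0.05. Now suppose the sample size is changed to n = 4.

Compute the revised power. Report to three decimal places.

Power ≈ 0.328

With n = 4: δ = d·√n = 0.60 × √4 = 1.2000. Critical value z_{0.05} = 1.645.
Revised power = Φ(δ − 1.645) = Φ(-0.445) = 0.3282.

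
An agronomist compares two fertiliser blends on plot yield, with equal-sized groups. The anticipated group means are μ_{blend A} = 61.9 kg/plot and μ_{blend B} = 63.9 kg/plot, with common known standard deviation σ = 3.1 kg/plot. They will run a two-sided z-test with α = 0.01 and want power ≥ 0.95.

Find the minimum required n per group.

Standardized effect: d = |μ_{blend A} − μ_{blend B}| / σ = |61.9 − 63.9| / 3.1 = 0.6452
Set Φ(δ − 2.576) = 0.95; then δ − 2.576 = Φ⁻¹(0.95) = 1.645, giving δ = 4.221.
(Ignoring the negligible lower-tail rejection probability gives the usual closed-form inversion.)
δ = d·√(n/2) ⇒ n = 2(δ/d)² = 2 × (4.221 / 0.6452)² = 85.60.
Round up to the next whole unit.

n = 86 per group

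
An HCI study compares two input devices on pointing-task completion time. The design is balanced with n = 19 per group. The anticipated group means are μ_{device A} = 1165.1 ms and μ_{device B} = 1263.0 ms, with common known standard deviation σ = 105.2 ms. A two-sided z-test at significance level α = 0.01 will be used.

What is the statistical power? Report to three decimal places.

Power ≈ 0.615

Standardized effect: d = |μ_{device A} − μ_{device B}| / σ = |1165.1 − 1263.0| / 105.2 = 0.9306
Noncentrality parameter: δ = d·√(n/2) = 0.9306 × √(19/2) = 2.8683
Two-sided α = 0.01 → critical value z_{0.005} = 2.576.
Power = Φ(δ − 2.576) + Φ(−δ − 2.576) = Φ(0.292) + Φ(-5.444) = 0.6150 + 0.0000 = 0.6150.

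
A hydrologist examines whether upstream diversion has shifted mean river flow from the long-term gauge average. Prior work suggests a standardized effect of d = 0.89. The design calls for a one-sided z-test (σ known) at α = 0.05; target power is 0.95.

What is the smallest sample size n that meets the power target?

n = 14

For power 0.95 need Φ(δ − z_{0.05}) = 0.95, so δ = z_{0.05} + z_{0.05} = 1.645 + 1.645 = 3.290.
δ = d·√n ⇒ n = (δ/d)² = (3.290 / 0.89)² = 13.66.
Round up to the next whole unit.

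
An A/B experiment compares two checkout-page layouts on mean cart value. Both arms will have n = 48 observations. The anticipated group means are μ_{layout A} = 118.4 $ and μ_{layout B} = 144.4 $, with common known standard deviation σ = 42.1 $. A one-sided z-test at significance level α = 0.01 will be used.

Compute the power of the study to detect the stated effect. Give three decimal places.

Standardized effect: d = |μ_{layout A} − μ_{layout B}| / σ = |118.4 − 144.4| / 42.1 = 0.6176
Noncentrality parameter: δ = d·√(n/2) = 0.6176 × √(48/2) = 3.0255
Critical value for a one-sided test at α = 0.01: z_α = 2.326.
Power = P(Z > 2.326 − δ) = Φ(0.699) = 0.7578.

Power ≈ 0.758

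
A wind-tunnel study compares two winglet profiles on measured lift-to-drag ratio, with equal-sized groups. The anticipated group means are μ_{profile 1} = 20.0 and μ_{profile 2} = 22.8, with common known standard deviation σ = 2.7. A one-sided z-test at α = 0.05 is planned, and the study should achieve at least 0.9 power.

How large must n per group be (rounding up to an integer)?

n = 16 per group

Standardized effect: d = |μ_{profile 1} − μ_{profile 2}| / σ = |20.0 − 22.8| / 2.7 = 1.0370
Set Φ(δ − 1.645) = 0.9; then δ − 1.645 = Φ⁻¹(0.9) = 1.282, giving δ = 2.926.
δ = d·√(n/2) ⇒ n = 2(δ/d)² = 2 × (2.926 / 1.0370)² = 15.93.
Round up to the next whole unit.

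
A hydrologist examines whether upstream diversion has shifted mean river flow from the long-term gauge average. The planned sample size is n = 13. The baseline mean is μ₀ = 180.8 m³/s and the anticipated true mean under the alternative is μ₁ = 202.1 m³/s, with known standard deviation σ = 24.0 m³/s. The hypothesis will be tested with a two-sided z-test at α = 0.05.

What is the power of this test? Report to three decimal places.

Standardized effect: d = |μ₁ − μ₀| / σ = |202.1 − 180.8| / 24.0 = 0.8875
Noncentrality parameter: δ = d·√n = 0.8875 × √13 = 3.1999
Two-sided α = 0.05 → critical value z_{0.025} = 1.960.
Power = Φ(δ − 1.960) + Φ(−δ − 1.960) = Φ(1.240) + Φ(-5.160) = 0.8925 + 0.0000 = 0.8925.

Power ≈ 0.893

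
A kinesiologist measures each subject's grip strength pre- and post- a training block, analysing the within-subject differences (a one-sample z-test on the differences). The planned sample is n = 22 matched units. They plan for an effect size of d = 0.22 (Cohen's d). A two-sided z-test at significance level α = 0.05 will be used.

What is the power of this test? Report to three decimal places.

Noncentrality parameter: δ = d·√n = 0.22 × √22 = 1.0319
Two-sided α = 0.05 → critical value z_{0.025} = 1.960.
Power = Φ(δ − 1.960) + Φ(−δ − 1.960) = Φ(-0.928) + Φ(-2.992) = 0.1767 + 0.0014 = 0.1781.

Power ≈ 0.178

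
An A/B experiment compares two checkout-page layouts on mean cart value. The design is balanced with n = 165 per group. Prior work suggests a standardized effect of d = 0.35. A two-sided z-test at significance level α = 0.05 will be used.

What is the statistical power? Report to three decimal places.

Power ≈ 0.889

Noncentrality parameter: δ = d·√(n/2) = 0.35 × √(165/2) = 3.1790
Critical value for a two-sided test at α = 0.05: z_{α/2} = 1.960.
Power = Φ(δ − 1.960) + Φ(−δ − 1.960) = Φ(1.219) + Φ(-5.139) = 0.8886 + 0.0000 = 0.8886.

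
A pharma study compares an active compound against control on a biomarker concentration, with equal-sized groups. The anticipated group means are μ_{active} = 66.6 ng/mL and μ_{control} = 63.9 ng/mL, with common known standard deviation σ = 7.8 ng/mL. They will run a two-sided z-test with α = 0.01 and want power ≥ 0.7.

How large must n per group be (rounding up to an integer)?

n = 161 per group

Standardized effect: d = |μ_{active} − μ_{control}| / σ = |66.6 − 63.9| / 7.8 = 0.3462
For power 0.7 need Φ(δ − z_{0.005}) = 0.7, so δ = z_{0.005} + z_{0.30} = 2.576 + 0.524 = 3.100.
(The Φ(−δ − z_{α/2}) term is vanishingly small for δ > 0 and is dropped in the standard sample-size formula.)
δ = d·√(n/2) ⇒ n = 2(δ/d)² = 2 × (3.100 / 0.3462)² = 160.43.
Rounding up, n = 161 per group.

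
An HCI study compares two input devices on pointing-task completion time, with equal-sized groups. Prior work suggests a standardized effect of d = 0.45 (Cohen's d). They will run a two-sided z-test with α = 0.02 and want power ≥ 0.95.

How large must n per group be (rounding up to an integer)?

Set Φ(δ − 2.326) = 0.95; then δ − 2.326 = Φ⁻¹(0.95) = 1.645, giving δ = 3.971.
(Ignoring the negligible lower-tail rejection probability gives the usual closed-form inversion.)
δ = d·√(n/2) ⇒ n = 2(δ/d)² = 2 × (3.971 / 0.45)² = 155.76.
Rounding up, n = 156 per group.

n = 156 per group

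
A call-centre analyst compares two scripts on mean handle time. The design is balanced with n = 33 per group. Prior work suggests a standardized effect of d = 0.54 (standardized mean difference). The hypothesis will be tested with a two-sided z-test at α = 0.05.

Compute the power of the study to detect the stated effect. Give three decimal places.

Power ≈ 0.592

Noncentrality parameter: δ = d·√(n/2) = 0.54 × √(33/2) = 2.1935
Critical value for a two-sided test at α = 0.05: z_{α/2} = 1.960.
Power = Φ(δ − 1.960) + Φ(−δ − 1.960) = Φ(0.234) + Φ(-4.153) = 0.5923 + 0.0000 = 0.5923.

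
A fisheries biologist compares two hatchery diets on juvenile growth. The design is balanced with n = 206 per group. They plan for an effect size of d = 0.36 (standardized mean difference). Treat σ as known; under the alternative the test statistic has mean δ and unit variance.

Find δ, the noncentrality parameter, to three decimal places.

The noncentrality parameter scales effect size by the design's sample-size factor: δ = d·√(n/2) = 0.36 × √(206/2) = 3.6536

δ ≈ 3.654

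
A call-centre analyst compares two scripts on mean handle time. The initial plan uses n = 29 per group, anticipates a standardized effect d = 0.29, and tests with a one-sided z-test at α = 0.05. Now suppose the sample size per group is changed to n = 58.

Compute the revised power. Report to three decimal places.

Power ≈ 0.467

With n = 58 per group: δ = d·√(n/2) = 0.29 × √(58/2) = 1.5617. Critical value z_{0.05} = 1.645.
Revised power = P(Z > 1.645 − δ) = Φ(-0.083) = 0.4669.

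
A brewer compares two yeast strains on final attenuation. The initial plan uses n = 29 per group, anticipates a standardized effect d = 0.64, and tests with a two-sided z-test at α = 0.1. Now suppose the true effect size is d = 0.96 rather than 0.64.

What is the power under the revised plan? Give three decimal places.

Power ≈ 0.978

With d = 0.96: δ = d·√(n/2) = 0.96 × √(29/2) = 3.6556. Critical value z_{0.05} = 1.645.
Revised power = Φ(δ − 1.645) + Φ(−δ − 1.645) = Φ(2.011) + Φ(-5.300) = 0.9778 + 0.0000 = 0.9778.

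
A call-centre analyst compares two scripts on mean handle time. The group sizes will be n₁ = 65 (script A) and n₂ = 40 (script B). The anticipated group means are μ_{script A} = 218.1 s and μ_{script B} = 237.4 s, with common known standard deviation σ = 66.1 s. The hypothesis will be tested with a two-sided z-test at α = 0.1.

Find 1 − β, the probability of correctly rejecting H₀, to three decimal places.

Standardized effect: d = |μ_{script A} − μ_{script B}| / σ = |218.1 − 237.4| / 66.1 = 0.2920
Noncentrality parameter: δ = d / √(1/n₁ + 1/n₂) = 0.2920 / √(1/65 + 1/40) = 1.4529
Critical value for a two-sided test at α = 0.1: z_{α/2} = 1.645.
Power = Φ(δ − 1.645) + Φ(−δ − 1.645) = Φ(-0.192) + Φ(-3.098) = 0.4239 + 0.0010 = 0.4249.

Power ≈ 0.425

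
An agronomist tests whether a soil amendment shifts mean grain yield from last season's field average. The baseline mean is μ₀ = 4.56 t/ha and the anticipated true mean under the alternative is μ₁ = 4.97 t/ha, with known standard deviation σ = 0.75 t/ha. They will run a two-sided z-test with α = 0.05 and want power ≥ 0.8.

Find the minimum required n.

n = 27

Standardized effect: d = |μ₁ − μ₀| / σ = |4.97 − 4.56| / 0.75 = 0.5467
Set Φ(δ − 1.960) = 0.8; then δ − 1.960 = Φ⁻¹(0.8) = 0.842, giving δ = 2.802.
(For δ > 0 the lower-tail rejection region contributes negligibly to power, so the one-term inversion is standard.)
δ = d·√n ⇒ n = (δ/d)² = (2.802 / 0.5467)² = 26.26.
Rounding up, n = 27.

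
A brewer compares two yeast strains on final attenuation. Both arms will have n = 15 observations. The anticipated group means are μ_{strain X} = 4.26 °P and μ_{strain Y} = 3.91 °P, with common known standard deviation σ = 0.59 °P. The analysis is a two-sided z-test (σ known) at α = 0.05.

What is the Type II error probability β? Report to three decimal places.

β ≈ 0.631

Standardized effect: d = |μ_{strain X} − μ_{strain Y}| / σ = |4.26 − 3.91| / 0.59 = 0.5932
Noncentrality parameter: δ = d·√(n/2) = 0.5932 × √(15/2) = 1.6246
Two-sided α = 0.05 → critical value z_{0.025} = 1.960.
Power = Φ(δ − 1.960) + Φ(−δ − 1.960) = Φ(-0.335) + Φ(-3.585) = 0.3687 + 0.0002 = 0.3688.
Type II error: β = 1 − power = 1 − 0.3688 = 0.6312.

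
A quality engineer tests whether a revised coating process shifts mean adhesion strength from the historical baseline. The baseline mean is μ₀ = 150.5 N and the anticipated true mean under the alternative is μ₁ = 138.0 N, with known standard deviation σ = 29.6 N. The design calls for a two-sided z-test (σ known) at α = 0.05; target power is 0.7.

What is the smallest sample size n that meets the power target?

Standardized effect: d = |μ₁ − μ₀| / σ = |138.0 − 150.5| / 29.6 = 0.4223
For power 0.7 need Φ(δ − z_{0.025}) = 0.7, so δ = z_{0.025} + z_{0.30} = 1.960 + 0.524 = 2.484.
(Ignoring the negligible lower-tail rejection probability gives the usual closed-form inversion.)
δ = d·√n ⇒ n = (δ/d)² = (2.484 / 0.4223)² = 34.61.
Round up to the next whole unit.

n = 35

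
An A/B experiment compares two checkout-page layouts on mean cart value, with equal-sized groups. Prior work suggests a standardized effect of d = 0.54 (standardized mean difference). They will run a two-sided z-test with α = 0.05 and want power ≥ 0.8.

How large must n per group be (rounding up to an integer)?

n = 54 per group

For power 0.8 need Φ(δ − z_{0.025}) = 0.8, so δ = z_{0.025} + z_{0.20} = 1.960 + 0.842 = 2.802.
(The Φ(−δ − z_{α/2}) term is vanishingly small for δ > 0 and is dropped in the standard sample-size formula.)
δ = d·√(n/2) ⇒ n = 2(δ/d)² = 2 × (2.802 / 0.54)² = 53.83.
Rounding up, n = 54 per group.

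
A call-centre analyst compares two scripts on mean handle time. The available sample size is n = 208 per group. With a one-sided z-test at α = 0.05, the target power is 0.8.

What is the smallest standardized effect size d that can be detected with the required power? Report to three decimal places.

d ≈ 0.244

Required noncentrality: δ = z_{0.05} + z_{0.20} = 1.645 + 0.842 = 2.486.
δ = d·√(n/2) ⇒ d = δ/√(n/2) = 2.486/√(208/2) = 0.2438.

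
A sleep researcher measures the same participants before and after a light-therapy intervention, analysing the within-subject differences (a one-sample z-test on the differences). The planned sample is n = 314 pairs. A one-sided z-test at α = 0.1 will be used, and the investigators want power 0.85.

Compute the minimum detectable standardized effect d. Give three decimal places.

d ≈ 0.131

Required noncentrality: δ = z_{0.1} + z_{0.15} = 1.282 + 1.036 = 2.318.
δ = d·√n ⇒ d = δ/√n = 2.318/√314 = 0.1308.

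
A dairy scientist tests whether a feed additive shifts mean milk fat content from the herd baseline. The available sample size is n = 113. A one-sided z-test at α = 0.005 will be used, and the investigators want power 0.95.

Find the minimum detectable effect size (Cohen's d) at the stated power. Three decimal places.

d ≈ 0.397

Required noncentrality: δ = z_{0.005} + z_{0.05} = 2.576 + 1.645 = 4.221.
δ = d·√n ⇒ d = δ/√n = 4.221/√113 = 0.3970.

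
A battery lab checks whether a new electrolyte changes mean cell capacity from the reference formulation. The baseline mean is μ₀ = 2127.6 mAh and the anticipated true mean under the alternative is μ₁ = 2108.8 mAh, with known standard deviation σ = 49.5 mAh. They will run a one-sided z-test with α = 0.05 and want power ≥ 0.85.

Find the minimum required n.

n = 50

Standardized effect: d = |μ₁ − μ₀| / σ = |2108.8 − 2127.6| / 49.5 = 0.3798
For power 0.85 need Φ(δ − z_{0.05}) = 0.85, so δ = z_{0.05} + z_{0.15} = 1.645 + 1.036 = 2.681.
δ = d·√n ⇒ n = (δ/d)² = (2.681 / 0.3798)² = 49.84.
Rounding up, n = 50.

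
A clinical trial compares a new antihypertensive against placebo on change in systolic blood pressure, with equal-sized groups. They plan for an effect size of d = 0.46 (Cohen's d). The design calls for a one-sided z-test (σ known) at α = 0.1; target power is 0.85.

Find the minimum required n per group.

Set Φ(δ − 1.282) = 0.85; then δ − 1.282 = Φ⁻¹(0.85) = 1.036, giving δ = 2.318.
δ = d·√(n/2) ⇒ n = 2(δ/d)² = 2 × (2.318 / 0.46)² = 50.79.
Round up to the next whole unit.

n = 51 per group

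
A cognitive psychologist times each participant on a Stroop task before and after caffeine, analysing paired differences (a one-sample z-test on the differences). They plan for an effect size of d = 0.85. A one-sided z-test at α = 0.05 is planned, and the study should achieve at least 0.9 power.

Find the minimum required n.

n = 12

For power 0.9 need Φ(δ − z_{0.05}) = 0.9, so δ = z_{0.05} + z_{0.10} = 1.645 + 1.282 = 2.926.
δ = d·√n ⇒ n = (δ/d)² = (2.926 / 0.85)² = 11.85.
Rounding up, n = 12.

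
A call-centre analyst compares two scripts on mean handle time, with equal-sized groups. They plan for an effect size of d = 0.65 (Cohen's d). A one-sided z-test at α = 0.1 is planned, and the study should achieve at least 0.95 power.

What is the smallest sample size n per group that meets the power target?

n = 41 per group

For power 0.95 need Φ(δ − z_{0.1}) = 0.95, so δ = z_{0.1} + z_{0.05} = 1.282 + 1.645 = 2.926.
δ = d·√(n/2) ⇒ n = 2(δ/d)² = 2 × (2.926 / 0.65)² = 40.54.
Rounding up, n = 41 per group.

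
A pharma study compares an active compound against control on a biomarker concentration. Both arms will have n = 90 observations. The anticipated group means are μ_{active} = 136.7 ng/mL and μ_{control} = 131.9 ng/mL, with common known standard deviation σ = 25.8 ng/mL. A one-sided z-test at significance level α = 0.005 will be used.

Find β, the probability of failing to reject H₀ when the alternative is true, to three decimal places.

Standardized effect: d = |μ_{active} − μ_{control}| / σ = |136.7 − 131.9| / 25.8 = 0.1860
Noncentrality parameter: δ = d·√(n/2) = 0.1860 × √(90/2) = 1.2480
Critical value for a one-sided test at α = 0.005: z_α = 2.576.
Power = Φ(δ − 2.576) = Φ(-1.328) = 0.0921.
Type II error: β = 1 − power = 1 − 0.0921 = 0.9079.

β ≈ 0.908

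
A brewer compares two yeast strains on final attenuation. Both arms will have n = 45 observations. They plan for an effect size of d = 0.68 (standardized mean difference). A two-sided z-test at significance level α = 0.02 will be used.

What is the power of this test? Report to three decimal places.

Power ≈ 0.816

Noncentrality parameter: δ = d·√(n/2) = 0.68 × √(45/2) = 3.2255
Two-sided α = 0.02 → critical value z_{0.01} = 2.326.
Power = Φ(δ − 2.326) + Φ(−δ − 2.326) = Φ(0.899) + Φ(-5.552) = 0.8157 + 0.0000 = 0.8157.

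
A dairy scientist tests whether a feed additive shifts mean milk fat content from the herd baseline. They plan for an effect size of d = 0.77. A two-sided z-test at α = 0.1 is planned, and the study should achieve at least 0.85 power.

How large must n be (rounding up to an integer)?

n = 13

Set Φ(δ − 1.645) = 0.85; then δ − 1.645 = Φ⁻¹(0.85) = 1.036, giving δ = 2.681.
(Ignoring the negligible lower-tail rejection probability gives the usual closed-form inversion.)
δ = d·√n ⇒ n = (δ/d)² = (2.681 / 0.77)² = 12.13.
Rounding up, n = 13.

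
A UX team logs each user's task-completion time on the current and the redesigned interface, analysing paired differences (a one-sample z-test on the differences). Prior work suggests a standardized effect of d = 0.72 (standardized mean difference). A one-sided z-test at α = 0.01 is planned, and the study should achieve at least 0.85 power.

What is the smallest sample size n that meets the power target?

n = 22

For power 0.85 need Φ(δ − z_{0.01}) = 0.85, so δ = z_{0.01} + z_{0.15} = 2.326 + 1.036 = 3.363.
δ = d·√n ⇒ n = (δ/d)² = (3.363 / 0.72)² = 21.81.
Rounding up, n = 22.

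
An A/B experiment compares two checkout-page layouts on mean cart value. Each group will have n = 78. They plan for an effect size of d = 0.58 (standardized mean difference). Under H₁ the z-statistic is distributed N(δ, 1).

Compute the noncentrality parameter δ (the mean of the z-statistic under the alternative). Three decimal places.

δ ≈ 3.622

The noncentrality parameter scales effect size by the design's sample-size factor: δ = d·√(n/2) = 0.58 × √(78/2) = 3.6221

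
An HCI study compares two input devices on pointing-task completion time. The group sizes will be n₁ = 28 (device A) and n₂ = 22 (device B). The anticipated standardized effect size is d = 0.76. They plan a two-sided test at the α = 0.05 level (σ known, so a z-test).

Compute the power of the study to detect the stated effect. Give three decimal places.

Power ≈ 0.760

Noncentrality parameter: λ = d / √(1/n₁ + 1/n₂) = 0.76 / √(1/28 + 1/22) = 2.6676
Critical value for a two-sided test at α = 0.05: z_{α/2} = 1.960.
Power = Φ(λ − 1.960) + Φ(−λ − 1.960) = Φ(0.708) + Φ(-4.628) = 0.7604 + 0.0000 = 0.7604.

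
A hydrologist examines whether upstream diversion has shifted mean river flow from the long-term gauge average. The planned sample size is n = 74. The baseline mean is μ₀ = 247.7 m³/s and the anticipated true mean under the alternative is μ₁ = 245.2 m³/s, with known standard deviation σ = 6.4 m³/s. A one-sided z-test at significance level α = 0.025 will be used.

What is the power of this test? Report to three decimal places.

Power ≈ 0.919

Standardized effect: d = |μ₁ − μ₀| / σ = |245.2 − 247.7| / 6.4 = 0.3906
Noncentrality parameter: δ = d·√n = 0.3906 × √74 = 3.3603
Critical value for a one-sided test at α = 0.025: z_α = 1.960.
Power = Φ(δ − 1.960) = Φ(1.400) = 0.9193.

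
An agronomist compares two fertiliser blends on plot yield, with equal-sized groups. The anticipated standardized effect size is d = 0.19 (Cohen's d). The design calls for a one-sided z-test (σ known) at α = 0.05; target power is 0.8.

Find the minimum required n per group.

n = 343 per group

Set Φ(δ − 1.645) = 0.8; then δ − 1.645 = Φ⁻¹(0.8) = 0.842, giving δ = 2.486.
δ = d·√(n/2) ⇒ n = 2(δ/d)² = 2 × (2.486 / 0.19)² = 342.52.
Round up to the next whole unit.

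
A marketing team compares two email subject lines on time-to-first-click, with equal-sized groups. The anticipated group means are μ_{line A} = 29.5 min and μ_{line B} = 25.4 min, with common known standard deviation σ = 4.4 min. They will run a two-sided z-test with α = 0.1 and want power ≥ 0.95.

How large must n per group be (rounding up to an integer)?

Standardized effect: d = |μ_{line A} − μ_{line B}| / σ = |29.5 − 25.4| / 4.4 = 0.9318
Set Φ(δ − 1.645) = 0.95; then δ − 1.645 = Φ⁻¹(0.95) = 1.645, giving δ = 3.290.
(Ignoring the negligible lower-tail rejection probability gives the usual closed-form inversion.)
δ = d·√(n/2) ⇒ n = 2(δ/d)² = 2 × (3.290 / 0.9318)² = 24.93.
Rounding up, n = 25 per group.

n = 25 per group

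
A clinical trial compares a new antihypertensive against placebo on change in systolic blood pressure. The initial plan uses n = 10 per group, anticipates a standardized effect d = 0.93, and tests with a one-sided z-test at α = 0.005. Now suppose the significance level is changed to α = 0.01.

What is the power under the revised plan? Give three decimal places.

Power ≈ 0.403

δ = d·√(n/2) = 0.93 × √(10/2) = 2.0795 (unchanged). New critical value: z_{0.01} = 2.326.
Revised power = Φ(δ − 2.326) = Φ(-0.247) = 0.4025.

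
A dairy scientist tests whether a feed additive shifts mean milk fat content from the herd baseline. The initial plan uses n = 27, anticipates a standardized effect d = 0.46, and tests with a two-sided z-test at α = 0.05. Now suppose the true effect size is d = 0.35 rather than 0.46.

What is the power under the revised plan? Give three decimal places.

Power ≈ 0.444

With d = 0.35: δ = d·√n = 0.35 × √27 = 1.8187. Critical value z_{0.025} = 1.960.
Revised power = Φ(δ − 1.960) + Φ(−δ − 1.960) = Φ(-0.141) + Φ(-3.779) = 0.4438 + 0.0001 = 0.4439.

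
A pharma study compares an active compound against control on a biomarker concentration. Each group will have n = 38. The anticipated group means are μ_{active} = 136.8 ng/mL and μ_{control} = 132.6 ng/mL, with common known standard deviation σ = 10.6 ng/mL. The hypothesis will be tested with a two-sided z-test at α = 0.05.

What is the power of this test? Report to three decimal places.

Power ≈ 0.408

Standardized effect: d = |μ_{active} − μ_{control}| / σ = |136.8 − 132.6| / 10.6 = 0.3962
Noncentrality parameter: δ = d·√(n/2) = 0.3962 × √(38/2) = 1.7271
Critical value for a two-sided test at α = 0.05: z_{α/2} = 1.960.
Power = Φ(δ − 1.960) + Φ(−δ − 1.960) = Φ(-0.233) + Φ(-3.687) = 0.4079 + 0.0001 = 0.4081.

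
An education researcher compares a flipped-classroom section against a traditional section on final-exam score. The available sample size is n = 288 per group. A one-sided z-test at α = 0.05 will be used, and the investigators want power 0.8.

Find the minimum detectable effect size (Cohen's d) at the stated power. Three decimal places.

d ≈ 0.207

Need Φ(δ − 1.645) = 0.8, so δ = 1.645 + 0.842 = 2.486.
δ = d·√(n/2) ⇒ d = δ/√(n/2) = 2.486/√(288/2) = 0.2072.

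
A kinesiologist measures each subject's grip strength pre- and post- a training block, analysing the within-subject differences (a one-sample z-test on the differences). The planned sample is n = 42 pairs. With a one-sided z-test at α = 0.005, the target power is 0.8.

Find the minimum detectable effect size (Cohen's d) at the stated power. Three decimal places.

d ≈ 0.527

Need Φ(δ − 2.576) = 0.8, so δ = 2.576 + 0.842 = 3.417.
δ = d·√n ⇒ d = δ/√n = 3.417/√42 = 0.5273.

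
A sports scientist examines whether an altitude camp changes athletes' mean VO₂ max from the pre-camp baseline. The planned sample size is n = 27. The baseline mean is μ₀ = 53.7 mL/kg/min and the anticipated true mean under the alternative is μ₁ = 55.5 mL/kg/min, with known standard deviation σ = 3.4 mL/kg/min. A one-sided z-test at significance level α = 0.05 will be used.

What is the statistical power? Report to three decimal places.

Power ≈ 0.866

Standardized effect: d = |μ₁ − μ₀| / σ = |55.5 − 53.7| / 3.4 = 0.5294
Noncentrality parameter: δ = d·√n = 0.5294 × √27 = 2.7509
Critical value for a one-sided test at α = 0.05: z_α = 1.645.
Power = P(Z > 1.645 − δ) = Φ(1.106) = 0.8656.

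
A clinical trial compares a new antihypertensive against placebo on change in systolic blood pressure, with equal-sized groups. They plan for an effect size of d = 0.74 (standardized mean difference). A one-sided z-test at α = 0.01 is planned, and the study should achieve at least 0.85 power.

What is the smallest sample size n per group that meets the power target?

Set Φ(δ − 2.326) = 0.85; then δ − 2.326 = Φ⁻¹(0.85) = 1.036, giving δ = 3.363.
δ = d·√(n/2) ⇒ n = 2(δ/d)² = 2 × (3.363 / 0.74)² = 41.30.
Rounding up, n = 42 per group.

n = 42 per group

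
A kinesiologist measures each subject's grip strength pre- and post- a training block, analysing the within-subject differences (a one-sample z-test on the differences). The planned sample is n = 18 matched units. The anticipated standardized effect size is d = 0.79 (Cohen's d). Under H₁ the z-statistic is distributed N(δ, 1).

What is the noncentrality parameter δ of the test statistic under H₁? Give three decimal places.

The noncentrality parameter scales effect size by the design's sample-size factor: δ = d·√n = 0.79 × √18 = 3.3517

δ ≈ 3.352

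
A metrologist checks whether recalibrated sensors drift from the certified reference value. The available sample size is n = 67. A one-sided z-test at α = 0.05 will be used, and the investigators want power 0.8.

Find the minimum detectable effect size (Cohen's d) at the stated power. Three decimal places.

Need Φ(δ − 1.645) = 0.8, so δ = 1.645 + 0.842 = 2.486.
δ = d·√n ⇒ d = δ/√n = 2.486/√67 = 0.3038.

d ≈ 0.304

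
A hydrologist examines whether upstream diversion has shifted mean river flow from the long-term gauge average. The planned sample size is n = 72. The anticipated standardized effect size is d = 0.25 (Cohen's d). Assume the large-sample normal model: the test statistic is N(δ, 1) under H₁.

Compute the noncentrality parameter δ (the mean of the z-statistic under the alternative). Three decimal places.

The noncentrality parameter scales effect size by the design's sample-size factor: δ = d·√n = 0.25 × √72 = 2.1213

δ ≈ 2.121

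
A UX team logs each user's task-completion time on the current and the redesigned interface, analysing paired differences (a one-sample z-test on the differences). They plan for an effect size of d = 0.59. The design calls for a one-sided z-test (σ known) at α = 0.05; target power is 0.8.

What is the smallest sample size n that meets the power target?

For power 0.8 need Φ(δ − z_{0.05}) = 0.8, so δ = z_{0.05} + z_{0.20} = 1.645 + 0.842 = 2.486.
δ = d·√n ⇒ n = (δ/d)² = (2.486 / 0.59)² = 17.76.
Round up to the next whole unit.

n = 18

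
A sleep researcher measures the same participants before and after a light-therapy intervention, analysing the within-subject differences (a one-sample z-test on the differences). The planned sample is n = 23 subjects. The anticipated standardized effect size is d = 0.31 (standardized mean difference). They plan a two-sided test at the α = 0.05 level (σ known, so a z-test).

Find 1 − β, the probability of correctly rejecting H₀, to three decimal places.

Power ≈ 0.318

Noncentrality parameter: δ = d·√n = 0.31 × √23 = 1.4867
Critical value for a two-sided test at α = 0.05: z_{α/2} = 1.960.
Power = Φ(δ − 1.960) + Φ(−δ − 1.960) = Φ(-0.473) + Φ(-3.447) = 0.3180 + 0.0003 = 0.3183.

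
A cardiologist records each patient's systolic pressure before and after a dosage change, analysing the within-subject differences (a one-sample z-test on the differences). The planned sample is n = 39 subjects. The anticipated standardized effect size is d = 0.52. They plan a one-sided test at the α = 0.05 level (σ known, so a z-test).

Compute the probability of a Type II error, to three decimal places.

Noncentrality parameter: δ = d·√n = 0.52 × √39 = 3.2474
One-sided α = 0.05 → critical value z_{0.05} = 1.645.
Power = P(Z > 1.645 − δ) = Φ(1.603) = 0.9455.
Type II error: β = 1 − power = 1 − 0.9455 = 0.0545.

β ≈ 0.055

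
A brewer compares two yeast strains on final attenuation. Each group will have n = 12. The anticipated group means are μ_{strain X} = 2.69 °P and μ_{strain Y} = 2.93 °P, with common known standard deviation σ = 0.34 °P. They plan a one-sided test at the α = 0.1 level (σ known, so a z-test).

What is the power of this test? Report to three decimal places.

Power ≈ 0.673

Standardized effect: d = |μ_{strain X} − μ_{strain Y}| / σ = |2.69 − 2.93| / 0.34 = 0.7059
Noncentrality parameter: δ = d·√(n/2) = 0.7059 × √(12/2) = 1.7291
Critical value for a one-sided test at α = 0.1: z_α = 1.282.
Power = Φ(δ − 1.282) = Φ(0.448) = 0.6727.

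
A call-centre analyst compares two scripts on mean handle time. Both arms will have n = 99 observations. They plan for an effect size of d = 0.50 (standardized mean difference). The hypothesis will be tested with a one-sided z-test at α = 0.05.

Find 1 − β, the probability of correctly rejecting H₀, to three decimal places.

Power ≈ 0.969

Noncentrality parameter: δ = d·√(n/2) = 0.50 × √(99/2) = 3.5178
Critical value for a one-sided test at α = 0.05: z_α = 1.645.
Power = P(Z > 1.645 − δ) = Φ(1.873) = 0.9695.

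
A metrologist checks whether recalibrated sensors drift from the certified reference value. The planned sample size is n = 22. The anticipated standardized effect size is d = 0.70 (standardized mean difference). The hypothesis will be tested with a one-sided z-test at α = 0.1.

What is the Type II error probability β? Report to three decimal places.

β ≈ 0.023

Noncentrality parameter: λ = d·√n = 0.70 × √22 = 3.2833
Critical value for a one-sided test at α = 0.1: z_α = 1.282.
Power = Φ(λ − 1.282) = Φ(2.002) = 0.9773.
Type II error: β = 1 − power = 1 − 0.9773 = 0.0227.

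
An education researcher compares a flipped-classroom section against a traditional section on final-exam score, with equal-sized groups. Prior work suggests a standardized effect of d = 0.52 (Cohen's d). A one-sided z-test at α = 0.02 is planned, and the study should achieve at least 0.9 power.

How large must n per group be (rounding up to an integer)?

For power 0.9 need Φ(δ − z_{0.02}) = 0.9, so δ = z_{0.02} + z_{0.10} = 2.054 + 1.282 = 3.335.
δ = d·√(n/2) ⇒ n = 2(δ/d)² = 2 × (3.335 / 0.52)² = 82.28.
Round up to the next whole unit.

n = 83 per group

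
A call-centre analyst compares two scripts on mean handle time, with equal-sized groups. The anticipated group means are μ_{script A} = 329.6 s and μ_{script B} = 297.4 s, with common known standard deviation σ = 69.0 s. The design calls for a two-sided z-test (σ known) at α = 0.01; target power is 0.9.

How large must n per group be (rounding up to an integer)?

Standardized effect: d = |μ_{script A} − μ_{script B}| / σ = |329.6 − 297.4| / 69.0 = 0.4667
Set Φ(δ − 2.576) = 0.9; then δ − 2.576 = Φ⁻¹(0.9) = 1.282, giving δ = 3.857.
(Ignoring the negligible lower-tail rejection probability gives the usual closed-form inversion.)
δ = d·√(n/2) ⇒ n = 2(δ/d)² = 2 × (3.857 / 0.4667)² = 136.65.
Round up to the next whole unit.

n = 137 per group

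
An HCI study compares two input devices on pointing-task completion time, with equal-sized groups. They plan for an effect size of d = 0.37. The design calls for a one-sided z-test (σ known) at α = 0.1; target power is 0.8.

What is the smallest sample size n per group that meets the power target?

n = 66 per group

Set Φ(δ − 1.282) = 0.8; then δ − 1.282 = Φ⁻¹(0.8) = 0.842, giving δ = 2.123.
δ = d·√(n/2) ⇒ n = 2(δ/d)² = 2 × (2.123 / 0.37)² = 65.86.
Round up to the next whole unit.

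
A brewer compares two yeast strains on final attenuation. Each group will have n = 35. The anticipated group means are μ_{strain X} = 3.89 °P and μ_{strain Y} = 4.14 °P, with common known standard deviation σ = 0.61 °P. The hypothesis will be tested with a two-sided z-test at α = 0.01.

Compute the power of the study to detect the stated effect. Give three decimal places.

Power ≈ 0.195

Standardized effect: d = |μ_{strain X} − μ_{strain Y}| / σ = |3.89 − 4.14| / 0.61 = 0.4098
Noncentrality parameter: δ = d·√(n/2) = 0.4098 × √(35/2) = 1.7145
Critical value for a two-sided test at α = 0.01: z_{α/2} = 2.576.
Power = Φ(δ − 2.576) + Φ(−δ − 2.576) = Φ(-0.861) + Φ(-4.290) = 0.1945 + 0.0000 = 0.1945.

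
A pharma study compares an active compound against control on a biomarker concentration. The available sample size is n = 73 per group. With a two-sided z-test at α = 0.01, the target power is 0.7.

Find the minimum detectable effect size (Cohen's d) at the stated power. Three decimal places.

d ≈ 0.513

Need Φ(δ − 2.576) = 0.7, so δ = 2.576 + 0.524 = 3.100.
(The second rejection-region term Φ(−δ − z_{α/2}) is negligible and dropped.)
δ = d·√(n/2) ⇒ d = δ/√(n/2) = 3.100/√(73/2) = 0.5132.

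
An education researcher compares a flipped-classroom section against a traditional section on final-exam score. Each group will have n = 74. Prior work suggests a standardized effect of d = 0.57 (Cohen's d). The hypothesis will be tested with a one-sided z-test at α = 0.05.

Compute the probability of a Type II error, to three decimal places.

Noncentrality parameter: λ = d·√(n/2) = 0.57 × √(74/2) = 3.4672
Critical value for a one-sided test at α = 0.05: z_α = 1.645.
Power = Φ(λ − 1.645) = Φ(1.822) = 0.9658.
Type II error: β = 1 − power = 1 − 0.9658 = 0.0342.

β ≈ 0.034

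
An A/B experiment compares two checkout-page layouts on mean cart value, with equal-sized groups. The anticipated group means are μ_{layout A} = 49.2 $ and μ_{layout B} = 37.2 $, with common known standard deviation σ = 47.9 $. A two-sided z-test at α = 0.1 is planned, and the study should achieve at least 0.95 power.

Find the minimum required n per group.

n = 345 per group

Standardized effect: d = |μ_{layout A} − μ_{layout B}| / σ = |49.2 − 37.2| / 47.9 = 0.2505
For power 0.95 need Φ(δ − z_{0.05}) = 0.95, so δ = z_{0.05} + z_{0.05} = 1.645 + 1.645 = 3.290.
(The Φ(−δ − z_{α/2}) term is vanishingly small for δ > 0 and is dropped in the standard sample-size formula.)
δ = d·√(n/2) ⇒ n = 2(δ/d)² = 2 × (3.290 / 0.2505)² = 344.87.
Rounding up, n = 345 per group.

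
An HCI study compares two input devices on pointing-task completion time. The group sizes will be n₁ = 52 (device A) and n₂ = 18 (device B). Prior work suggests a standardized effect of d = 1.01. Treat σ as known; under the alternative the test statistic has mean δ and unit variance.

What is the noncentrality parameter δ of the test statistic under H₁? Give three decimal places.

δ ≈ 3.693

δ = d / √(1/n₁ + 1/n₂) = 1.01 / √(1/52 + 1/18) = 3.6933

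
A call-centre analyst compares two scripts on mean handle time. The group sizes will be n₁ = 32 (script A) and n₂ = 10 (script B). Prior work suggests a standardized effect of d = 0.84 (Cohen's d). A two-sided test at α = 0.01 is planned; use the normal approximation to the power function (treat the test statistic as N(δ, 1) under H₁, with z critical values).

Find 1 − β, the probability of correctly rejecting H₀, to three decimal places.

Noncentrality parameter: δ = d / √(1/n₁ + 1/n₂) = 0.84 / √(1/32 + 1/10) = 2.3186
Critical value for a two-sided test at α = 0.01: z_{α/2} = 2.576.
Power = Φ(δ − 2.576) + Φ(−δ − 2.576) = Φ(-0.257) + Φ(-4.894) = 0.3985 + 0.0000 = 0.3985.

Power ≈ 0.399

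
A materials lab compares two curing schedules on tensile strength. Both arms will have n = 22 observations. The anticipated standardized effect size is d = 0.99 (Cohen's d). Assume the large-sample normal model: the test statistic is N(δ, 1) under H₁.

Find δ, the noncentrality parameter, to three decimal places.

δ ≈ 3.283

The noncentrality parameter scales effect size by the design's sample-size factor: δ = d·√(n/2) = 0.99 × √(22/2) = 3.2835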